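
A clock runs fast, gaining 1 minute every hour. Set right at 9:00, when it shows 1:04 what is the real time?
For every 60 true minutes, the faulty clock advances 61 minutes, so 1 faulty-clock minute corresponds to 60/61 true minutes.
From 9:00 to 1:04 on the faulty dial is 244 minutes.
True elapsed: 244 x 60/61 = 240 minutes = 4 hours.
True time: 9:00 + 4 hours = 1:00.

Final answer: 1:00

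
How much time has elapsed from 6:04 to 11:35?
From 6:04 to 11:35:
(11 x 60 + 35) - (6 x 60 + 4) = 695 - 364 = 331 minutes
= 5 hours and 31 minutes

Final answer: 5 hours and 31 minutes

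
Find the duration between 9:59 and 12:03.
From 9:59 to 12:03:
(12 x 60 + 3) - (9 x 60 + 59) = 723 - 599 = 124 minutes
= 2 hours and 4 minutes

Final answer: 2 hours and 4 minutes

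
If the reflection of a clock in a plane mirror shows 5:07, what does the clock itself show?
Reflection across the vertical (12-6) axis maps a hand at angle A degrees to (360 - A) degrees, which sends a reading of T minutes past 12:00 to (720 - T) minutes past 12:00.
Mirror reads 5:07 = 307 minutes past 12:00.
Actual time: (720 - 307) mod 720 = 413 minutes = 6:53.

Final answer: 6:53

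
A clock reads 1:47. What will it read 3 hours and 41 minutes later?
Starting time: 1:47
Adding 41 minutes to 47 minutes: 47 + 41 = 88 minutes = 1 hour and 28 minutes
Adding 3 hours: 1 + 3 + 1 (carry) = 5
Final time: 5:28

Final answer: 5:28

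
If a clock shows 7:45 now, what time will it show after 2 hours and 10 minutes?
Starting time: 7:45
Adding 10 minutes to 45 minutes: 45 + 10 = 55 minutes
Adding 2 hours: 7 + 2 = 9
Final time: 9:55

Final answer: 9:55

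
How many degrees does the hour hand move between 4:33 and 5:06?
The hour hand moves 0.5 degrees per minute.
Time elapsed: 5:06 - 4:33 = 33 minutes
Angular displacement: 33 x 0.5 = 16.5 degrees

Final answer: 16.5 degrees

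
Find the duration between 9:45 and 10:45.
From 9:45 to 10:45:
(10 x 60 + 45) - (9 x 60 + 45) = 645 - 585 = 60 minutes
= 1 hour

Final answer: 1 hour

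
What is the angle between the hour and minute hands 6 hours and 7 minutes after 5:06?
First find the time 6 hours and 7 minutes after 5:06.
Total minutes: 5 x 60 + 6 + 6 x 60 + 7 = 673.
673 mod 720 = 673 minutes = 11:13.
Now compute the angle at 11:13:
Hour hand: 11 x 30 + 13 x 0.5 = 336.5 degrees
Minute hand: 13 x 6 = 78 degrees
Difference: |336.5 - 78| = 258.5 degrees
Smaller angle: 360 - 258.5 = 101.5 degrees

Final answer: 101.5 degrees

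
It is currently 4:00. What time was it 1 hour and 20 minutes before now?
Starting time: 4:00 = 240 total minutes past 12:00
Subtracting: 1 hour and 20 minutes = 80 minutes
240 - 80 = 160 minutes
= 2 hours and 40 minutes past 12:00 = 2:40

Final answer: 2:40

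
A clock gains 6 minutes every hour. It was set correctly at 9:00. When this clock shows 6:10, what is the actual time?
For every 60 true minutes, the faulty clock advances 66 minutes, so 1 faulty-clock minute corresponds to 60/66 true minutes.
From 9:00 to 6:10 on the faulty dial is 550 minutes.
True elapsed: 550 x 60/66 = 500 minutes = 8 hours and 20 minutes.
True time: 9:00 + 8 hours and 20 minutes = 5:20.

Final answer: 5:20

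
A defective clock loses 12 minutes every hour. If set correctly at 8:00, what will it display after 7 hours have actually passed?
For every 60 true minutes, the faulty clock advances 60 - 12 = 48 minutes.
True elapsed: 7 hours = 420 minutes.
Faulty clock advances: 420 x 48/60 = 336 minutes (drift: 84 minutes behind).
Shown time: 8:00 + 336 minutes = 1:36.

Final answer: 1:36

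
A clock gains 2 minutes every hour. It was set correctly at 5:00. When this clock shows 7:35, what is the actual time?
For every 60 true minutes, the faulty clock advances 62 minutes, so 1 faulty-clock minute corresponds to 60/62 true minutes.
From 5:00 to 7:35 on the faulty dial is 155 minutes.
True elapsed: 155 x 60/62 = 150 minutes = 2 hours and 30 minutes.
True time: 5:00 + 2 hours and 30 minutes = 7:30.

Final answer: 7:30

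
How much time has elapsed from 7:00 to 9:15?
From 7:00 to 9:15:
(9 x 60 + 15) - (7 x 60 + 0) = 555 - 420 = 135 minutes
= 2 hours and 15 minutes

Final answer: 2 hours and 15 minutes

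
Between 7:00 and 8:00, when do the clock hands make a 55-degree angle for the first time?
At t minutes past 7:00, the hour hand is at 30 x 7 + 0.5t degrees and the minute hand is at 6t degrees.
The smaller angle between them is 55 degrees when |30H - 5.5t| = 55 or |30H - 5.5t| = 305.
With H = 7, solve 30 x 7 - 5.5t = +/- target for each target:
  t = (30 x 7 - 55) / 5.5 = 28.18
  t = (30 x 7 + 55) / 5.5 = 48.18
  t = (30 x 7 - 305) / 5.5 = -17.27 (outside (0, 60))
  t = (30 x 7 + 305) / 5.5 = 93.64 (outside (0, 60))
Valid solutions in (0, 60): {28.18, 48.18} minutes.
The first occurrence is t = 28.18 minutes.
The hands form a 55-degree angle at 28.18 minutes past 7:00.

Final answer: 28.18 minutes past 7:00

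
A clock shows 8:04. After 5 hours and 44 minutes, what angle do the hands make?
First find the time 5 hours and 44 minutes after 8:04.
Total minutes: 8 x 60 + 4 + 5 x 60 + 44 = 828.
828 mod 720 = 108 minutes = 1:48.
Now compute the angle at 1:48:
Hour hand: 1 x 30 + 48 x 0.5 = 54 degrees
Minute hand: 48 x 6 = 288 degrees
Difference: |54 - 288| = 234 degrees
Smaller angle: 360 - 234 = 126 degrees

Final answer: 126 degrees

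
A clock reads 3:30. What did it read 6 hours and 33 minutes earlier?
Starting time: 3:30 = 210 total minutes past 12:00
Subtracting: 6 hours and 33 minutes = 393 minutes
210 - 393 = -183 (negative, add 12 hours = 720) = 537 minutes
= 8 hours and 57 minutes past 12:00 = 8:57

Final answer: 8:57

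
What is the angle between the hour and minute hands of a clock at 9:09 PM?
Hour hand position: 9 x 30 + 9 x 0.5 = 274.5 degrees
Minute hand position: 9 x 6 = 54 degrees
Difference: |274.5 - 54| = 220.5 degrees
Since 220.5 > 180, the smaller angle is 360 - 220.5 = 139.5 degrees

Final answer: 139.5 degrees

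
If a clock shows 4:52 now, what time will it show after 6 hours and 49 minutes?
Starting time: 4:52
Adding 49 minutes to 52 minutes: 52 + 49 = 101 minutes = 1 hour and 41 minutes
Adding 6 hours: 4 + 6 + 1 (carry) = 11
Final time: 11:41

Final answer: 11:41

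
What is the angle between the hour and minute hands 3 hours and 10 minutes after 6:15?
First find the time 3 hours and 10 minutes after 6:15.
Total minutes: 6 x 60 + 15 + 3 x 60 + 10 = 565.
565 mod 720 = 565 minutes = 9:25.
Now compute the angle at 9:25:
Hour hand: 9 x 30 + 25 x 0.5 = 282.5 degrees
Minute hand: 25 x 6 = 150 degrees
Difference: |282.5 - 150| = 132.5 degrees
The angle is 132.5 degrees

Final answer: 132.5 degrees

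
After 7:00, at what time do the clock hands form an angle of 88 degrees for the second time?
At t minutes past 7:00, the hour hand is at 30 x 7 + 0.5t degrees and the minute hand is at 6t degrees.
The smaller angle between them is 88 degrees when |30H - 5.5t| = 88 or |30H - 5.5t| = 272.
With H = 7, solve 30 x 7 - 5.5t = +/- target for each target:
  t = (30 x 7 - 88) / 5.5 = 22.18
  t = (30 x 7 + 88) / 5.5 = 54.18
  t = (30 x 7 - 272) / 5.5 = -11.27 (outside (0, 60))
  t = (30 x 7 + 272) / 5.5 = 87.64 (outside (0, 60))
Valid solutions in (0, 60): {22.18, 54.18} minutes.
The second occurrence is t = 54.18 minutes.
The hands form a 88-degree angle at 54.18 minutes past 7:00.

Final answer: 54.18 minutes past 7:00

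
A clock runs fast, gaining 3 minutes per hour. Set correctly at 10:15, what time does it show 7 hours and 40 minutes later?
For every 60 true minutes, the faulty clock advances 60 + 3 = 63 minutes.
True elapsed: 7 hours and 40 minutes = 460 minutes.
Faulty clock advances: 460 x 63/60 = 483 minutes (drift: 23 minutes ahead).
Shown time: 10:15 + 483 minutes = 6:18.

Final answer: 6:18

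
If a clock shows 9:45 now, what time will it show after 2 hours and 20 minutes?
Starting time: 9:45
Adding 20 minutes to 45 minutes: 45 + 20 = 65 minutes = 1 hour and 5 minutes
Adding 2 hours: 9 + 2 + 1 (carry) = 12
Final time: 12:05

Final answer: 12:05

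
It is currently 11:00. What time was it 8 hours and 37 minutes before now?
Starting time: 11:00 = 660 total minutes past 12:00
Subtracting: 8 hours and 37 minutes = 517 minutes
660 - 517 = 143 minutes
= 2 hours and 23 minutes past 12:00 = 2:23

Final answer: 2:23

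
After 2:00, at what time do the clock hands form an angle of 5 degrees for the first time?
At t minutes past 2:00, the hour hand is at 30 x 2 + 0.5t degrees and the minute hand is at 6t degrees.
The smaller angle between them is 5 degrees when |30H - 5.5t| = 5 or |30H - 5.5t| = 355.
With H = 2, solve 30 x 2 - 5.5t = +/- target for each target:
  t = (30 x 2 - 5) / 5.5 = 10
  t = (30 x 2 + 5) / 5.5 = 11.82
  t = (30 x 2 - 355) / 5.5 = -53.64 (outside (0, 60))
  t = (30 x 2 + 355) / 5.5 = 75.45 (outside (0, 60))
Valid solutions in (0, 60): {10, 11.82} minutes.
The first occurrence is t = 10 minutes.
The hands form a 5-degree angle at 10 minutes past 2:00.

Final answer: 10 minutes past 2:00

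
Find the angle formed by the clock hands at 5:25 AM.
Hour hand position: 5 x 30 + 25 x 0.5 = 162.5 degrees
Minute hand position: 25 x 6 = 150 degrees
Difference: |162.5 - 150| = 12.5 degrees
The angle between the hands is 12.5 degrees

Final answer: 12.5 degrees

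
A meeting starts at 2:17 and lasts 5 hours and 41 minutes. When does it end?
Starting time: 2:17
Adding 41 minutes to 17 minutes: 17 + 41 = 58 minutes
Adding 5 hours: 2 + 5 = 7
Final time: 7:58

Final answer: 7:58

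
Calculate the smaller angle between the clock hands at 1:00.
Hour hand position: 1 x 30 + 0 x 0.5 = 30 degrees
Minute hand position: 0 x 6 = 0 degrees
Difference: |30 - 0| = 30 degrees
The angle between the hands is 30 degrees

Final answer: 30 degrees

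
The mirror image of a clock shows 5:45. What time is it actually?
Reflection across the vertical (12-6) axis maps a hand at angle A degrees to (360 - A) degrees, which sends a reading of T minutes past 12:00 to (720 - T) minutes past 12:00.
Mirror reads 5:45 = 345 minutes past 12:00.
Actual time: (720 - 345) mod 720 = 375 minutes = 6:15.

Final answer: 6:15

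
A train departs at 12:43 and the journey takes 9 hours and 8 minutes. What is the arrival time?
Starting time: 12:43
Adding 8 minutes to 43 minutes: 43 + 8 = 51 minutes
Adding 9 hours: 12 + 9 = 21 - 12 = 9
Final time: 9:51

Final answer: 9:51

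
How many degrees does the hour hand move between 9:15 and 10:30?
The hour hand moves 0.5 degrees per minute.
Time elapsed: 10:30 - 9:15 = 75 minutes
Angular displacement: 75 x 0.5 = 37.5 degrees

Final answer: 37.5 degrees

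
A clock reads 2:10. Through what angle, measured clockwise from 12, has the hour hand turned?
The hour hand moves 30 degrees per hour and 0.5 degrees per minute.
At 2:10: (2) x 30 + 10 x 0.5 = 60 + 5 = 65 degrees

Final answer: 65 degrees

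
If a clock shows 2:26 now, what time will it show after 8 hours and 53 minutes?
Starting time: 2:26
Adding 53 minutes to 26 minutes: 26 + 53 = 79 minutes = 1 hour and 19 minutes
Adding 8 hours: 2 + 8 + 1 (carry) = 11
Final time: 11:19

Final answer: 11:19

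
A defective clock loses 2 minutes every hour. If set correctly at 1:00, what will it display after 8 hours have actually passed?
For every 60 true minutes, the faulty clock advances 60 - 2 = 58 minutes.
True elapsed: 8 hours = 480 minutes.
Faulty clock advances: 480 x 58/60 = 464 minutes (drift: 16 minutes behind).
Shown time: 1:00 + 464 minutes = 8:44.

Final answer: 8:44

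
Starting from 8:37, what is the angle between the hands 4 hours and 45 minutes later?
First find the time 4 hours and 45 minutes after 8:37.
Total minutes: 8 x 60 + 37 + 4 x 60 + 45 = 802.
802 mod 720 = 82 minutes = 1:22.
Now compute the angle at 1:22:
Hour hand: 1 x 30 + 22 x 0.5 = 41 degrees
Minute hand: 22 x 6 = 132 degrees
Difference: |41 - 132| = 91 degrees
The angle is 91 degrees

Final answer: 91 degrees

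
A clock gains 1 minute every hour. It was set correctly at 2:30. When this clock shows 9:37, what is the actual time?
For every 60 true minutes, the faulty clock advances 61 minutes, so 1 faulty-clock minute corresponds to 60/61 true minutes.
From 2:30 to 9:37 on the faulty dial is 427 minutes.
True elapsed: 427 x 60/61 = 420 minutes = 7 hours.
True time: 2:30 + 7 hours = 9:30.

Final answer: 9:30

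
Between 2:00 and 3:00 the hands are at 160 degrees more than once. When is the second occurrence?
At t minutes past 2:00, the hour hand is at 30 x 2 + 0.5t degrees and the minute hand is at 6t degrees.
The smaller angle between them is 160 degrees when |30H - 5.5t| = 160 or |30H - 5.5t| = 200.
With H = 2, solve 30 x 2 - 5.5t = +/- target for each target:
  t = (30 x 2 - 160) / 5.5 = -18.18 (outside (0, 60))
  t = (30 x 2 + 160) / 5.5 = 40
  t = (30 x 2 - 200) / 5.5 = -25.45 (outside (0, 60))
  t = (30 x 2 + 200) / 5.5 = 47.27
Valid solutions in (0, 60): {40, 47.27} minutes.
The second occurrence is t = 47.27 minutes.
The hands form a 160-degree angle at 47.27 minutes past 2:00.

Final answer: 47.27 minutes past 2:00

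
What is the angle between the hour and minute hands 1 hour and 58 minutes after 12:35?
First find the time 1 hour and 58 minutes after 12:35.
Total minutes: 12 x 60 + 35 + 1 x 60 + 58 = 873.
873 mod 720 = 153 minutes = 2:33.
Now compute the angle at 2:33:
Hour hand: 2 x 30 + 33 x 0.5 = 76.5 degrees
Minute hand: 33 x 6 = 198 degrees
Difference: |76.5 - 198| = 121.5 degrees
The angle is 121.5 degrees

Final answer: 121.5 degrees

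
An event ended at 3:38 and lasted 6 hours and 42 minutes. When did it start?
Starting time: 3:38 = 218 total minutes past 12:00
Subtracting: 6 hours and 42 minutes = 402 minutes
218 - 402 = -184 (negative, add 12 hours = 720) = 536 minutes
= 8 hours and 56 minutes past 12:00 = 8:56

Final answer: 8:56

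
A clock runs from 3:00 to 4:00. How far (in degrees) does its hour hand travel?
The hour hand moves 0.5 degrees per minute.
Time elapsed: 4:00 - 3:00 = 60 minutes
Angular displacement: 60 x 0.5 = 30 degrees

Final answer: 30 degrees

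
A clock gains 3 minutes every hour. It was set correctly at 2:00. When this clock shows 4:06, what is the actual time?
For every 60 true minutes, the faulty clock advances 63 minutes, so 1 faulty-clock minute corresponds to 60/63 true minutes.
From 2:00 to 4:06 on the faulty dial is 126 minutes.
True elapsed: 126 x 60/63 = 120 minutes = 2 hours.
True time: 2:00 + 2 hours = 4:00.

Final answer: 4:00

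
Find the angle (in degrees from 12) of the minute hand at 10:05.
The minute hand moves 6 degrees per minute.
At 10:05: 5 x 6 = 30 degrees

Final answer: 30 degrees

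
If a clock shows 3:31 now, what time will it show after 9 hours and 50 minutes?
Starting time: 3:31
Adding 50 minutes to 31 minutes: 31 + 50 = 81 minutes = 1 hour and 21 minutes
Adding 9 hours: 3 + 9 + 1 (carry) = 13 - 12 = 1
Final time: 1:21

Final answer: 1:21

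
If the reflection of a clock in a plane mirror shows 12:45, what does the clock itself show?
Reflection across the vertical (12-6) axis maps a hand at angle A degrees to (360 - A) degrees, which sends a reading of T minutes past 12:00 to (720 - T) minutes past 12:00.
Mirror reads 12:45 = 45 minutes past 12:00.
Actual time: (720 - 45) mod 720 = 675 minutes = 11:15.

Final answer: 11:15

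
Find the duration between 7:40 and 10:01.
From 7:40 to 10:01:
(10 x 60 + 1) - (7 x 60 + 40) = 601 - 460 = 141 minutes
= 2 hours and 21 minutes

Final answer: 2 hours and 21 minutes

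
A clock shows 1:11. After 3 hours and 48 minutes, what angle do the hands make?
First find the time 3 hours and 48 minutes after 1:11.
Total minutes: 1 x 60 + 11 + 3 x 60 + 48 = 299.
299 mod 720 = 299 minutes = 4:59.
Now compute the angle at 4:59:
Hour hand: 4 x 30 + 59 x 0.5 = 149.5 degrees
Minute hand: 59 x 6 = 354 degrees
Difference: |149.5 - 354| = 204.5 degrees
Smaller angle: 360 - 204.5 = 155.5 degrees

Final answer: 155.5 degrees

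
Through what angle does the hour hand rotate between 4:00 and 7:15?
The hour hand moves 0.5 degrees per minute.
Time elapsed: 7:15 - 4:00 = 195 minutes
Angular displacement: 195 x 0.5 = 97.5 degrees

Final answer: 97.5 degrees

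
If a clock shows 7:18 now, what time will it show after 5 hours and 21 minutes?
Starting time: 7:18
Adding 21 minutes to 18 minutes: 18 + 21 = 39 minutes
Adding 5 hours: 7 + 5 = 12
Final time: 12:39

Final answer: 12:39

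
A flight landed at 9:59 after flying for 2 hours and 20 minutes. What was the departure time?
Starting time: 9:59 = 599 total minutes past 12:00
Subtracting: 2 hours and 20 minutes = 140 minutes
599 - 140 = 459 minutes
= 7 hours and 39 minutes past 12:00 = 7:39

Final answer: 7:39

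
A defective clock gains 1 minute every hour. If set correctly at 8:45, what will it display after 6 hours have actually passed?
For every 60 true minutes, the faulty clock advances 60 + 1 = 61 minutes.
True elapsed: 6 hours = 360 minutes.
Faulty clock advances: 360 x 61/60 = 366 minutes (drift: 6 minutes ahead).
Shown time: 8:45 + 366 minutes = 2:51.

Final answer: 2:51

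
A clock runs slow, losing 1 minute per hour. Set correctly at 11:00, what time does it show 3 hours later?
For every 60 true minutes, the faulty clock advances 60 - 1 = 59 minutes.
True elapsed: 3 hours = 180 minutes.
Faulty clock advances: 180 x 59/60 = 177 minutes (drift: 3 minutes behind).
Shown time: 11:00 + 177 minutes = 1:57.

Final answer: 1:57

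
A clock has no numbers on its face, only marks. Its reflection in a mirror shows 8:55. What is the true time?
Reflection across the vertical (12-6) axis maps a hand at angle A degrees to (360 - A) degrees, which sends a reading of T minutes past 12:00 to (720 - T) minutes past 12:00.
Mirror reads 8:55 = 535 minutes past 12:00.
Actual time: (720 - 535) mod 720 = 185 minutes = 3:05.

Final answer: 3:05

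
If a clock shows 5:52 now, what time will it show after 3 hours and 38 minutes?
Starting time: 5:52
Adding 38 minutes to 52 minutes: 52 + 38 = 90 minutes = 1 hour and 30 minutes
Adding 3 hours: 5 + 3 + 1 (carry) = 9
Final time: 9:30

Final answer: 9:30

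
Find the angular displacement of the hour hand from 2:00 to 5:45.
The hour hand moves 0.5 degrees per minute.
Time elapsed: 5:45 - 2:00 = 225 minutes
Angular displacement: 225 x 0.5 = 112.5 degrees

Final answer: 112.5 degrees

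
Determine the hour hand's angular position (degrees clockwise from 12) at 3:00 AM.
The hour hand moves 30 degrees per hour and 0.5 degrees per minute.
At 3:00: (3) x 30 + 0 x 0.5 = 90 + 0 = 90 degrees

Final answer: 90 degrees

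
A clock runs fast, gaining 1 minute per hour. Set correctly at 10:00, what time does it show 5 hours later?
For every 60 true minutes, the faulty clock advances 60 + 1 = 61 minutes.
True elapsed: 5 hours = 300 minutes.
Faulty clock advances: 300 x 61/60 = 305 minutes (drift: 5 minutes ahead).
Shown time: 10:00 + 305 minutes = 3:05.

Final answer: 3:05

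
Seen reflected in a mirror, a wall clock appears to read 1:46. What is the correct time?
Reflection across the vertical (12-6) axis maps a hand at angle A degrees to (360 - A) degrees, which sends a reading of T minutes past 12:00 to (720 - T) minutes past 12:00.
Mirror reads 1:46 = 106 minutes past 12:00.
Actual time: (720 - 106) mod 720 = 614 minutes = 10:14.

Final answer: 10:14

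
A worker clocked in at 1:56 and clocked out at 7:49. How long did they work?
From 1:56 to 7:49:
(7 x 60 + 49) - (1 x 60 + 56) = 469 - 116 = 353 minutes
= 5 hours and 53 minutes

Final answer: 5 hours and 53 minutes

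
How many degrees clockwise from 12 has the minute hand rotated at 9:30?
The minute hand moves 6 degrees per minute.
At 9:30: 30 x 6 = 180 degrees

Final answer: 180 degrees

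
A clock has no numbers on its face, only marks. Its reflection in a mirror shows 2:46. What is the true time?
Reflection across the vertical (12-6) axis maps a hand at angle A degrees to (360 - A) degrees, which sends a reading of T minutes past 12:00 to (720 - T) minutes past 12:00.
Mirror reads 2:46 = 166 minutes past 12:00.
Actual time: (720 - 166) mod 720 = 554 minutes = 9:14.

Final answer: 9:14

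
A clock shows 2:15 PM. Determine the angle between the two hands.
Hour hand position: 2 x 30 + 15 x 0.5 = 67.5 degrees
Minute hand position: 15 x 6 = 90 degrees
Difference: |67.5 - 90| = 22.5 degrees
The angle between the hands is 22.5 degrees

Final answer: 22.5 degrees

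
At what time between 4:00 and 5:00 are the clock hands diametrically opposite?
For hands to be 180 degrees apart: |30H - 5.5t| = 180
With H = 4: t = (30 x 4 + 180)/5.5 = 54.55 or t = (30 x 4 - 180)/5.5 = -10.91
First valid solution (0 < t < 60): t = 54.55 minutes
The hands are opposite at 54.55 minutes past 4:00.

Final answer: 54.55 minutes past 4:00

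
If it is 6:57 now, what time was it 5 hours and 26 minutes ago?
Starting time: 6:57 = 417 total minutes past 12:00
Subtracting: 5 hours and 26 minutes = 326 minutes
417 - 326 = 91 minutes
= 1 hour and 31 minutes past 12:00 = 1:31

Final answer: 1:31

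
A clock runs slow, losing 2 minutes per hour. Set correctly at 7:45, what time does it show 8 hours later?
For every 60 true minutes, the faulty clock advances 60 - 2 = 58 minutes.
True elapsed: 8 hours = 480 minutes.
Faulty clock advances: 480 x 58/60 = 464 minutes (drift: 16 minutes behind).
Shown time: 7:45 + 464 minutes = 3:29.

Final answer: 3:29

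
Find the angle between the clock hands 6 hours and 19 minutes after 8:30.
First find the time 6 hours and 19 minutes after 8:30.
Total minutes: 8 x 60 + 30 + 6 x 60 + 19 = 889.
889 mod 720 = 169 minutes = 2:49.
Now compute the angle at 2:49:
Hour hand: 2 x 30 + 49 x 0.5 = 84.5 degrees
Minute hand: 49 x 6 = 294 degrees
Difference: |84.5 - 294| = 209.5 degrees
Smaller angle: 360 - 209.5 = 150.5 degrees

Final answer: 150.5 degrees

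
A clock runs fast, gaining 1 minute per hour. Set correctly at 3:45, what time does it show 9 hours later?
For every 60 true minutes, the faulty clock advances 60 + 1 = 61 minutes.
True elapsed: 9 hours = 540 minutes.
Faulty clock advances: 540 x 61/60 = 549 minutes (drift: 9 minutes ahead).
Shown time: 3:45 + 549 minutes = 12:54.

Final answer: 12:54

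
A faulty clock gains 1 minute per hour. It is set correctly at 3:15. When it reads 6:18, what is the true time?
For every 60 true minutes, the faulty clock advances 61 minutes, so 1 faulty-clock minute corresponds to 60/61 true minutes.
From 3:15 to 6:18 on the faulty dial is 183 minutes.
True elapsed: 183 x 60/61 = 180 minutes = 3 hours.
True time: 3:15 + 3 hours = 6:15.

Final answer: 6:15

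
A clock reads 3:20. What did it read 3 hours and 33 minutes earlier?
Starting time: 3:20 = 200 total minutes past 12:00
Subtracting: 3 hours and 33 minutes = 213 minutes
200 - 213 = -13 (negative, add 12 hours = 720) = 707 minutes
= 11 hours and 47 minutes past 12:00 = 11:47

Final answer: 11:47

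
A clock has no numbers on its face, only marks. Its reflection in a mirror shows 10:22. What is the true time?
Reflection across the vertical (12-6) axis maps a hand at angle A degrees to (360 - A) degrees, which sends a reading of T minutes past 12:00 to (720 - T) minutes past 12:00.
Mirror reads 10:22 = 622 minutes past 12:00.
Actual time: (720 - 622) mod 720 = 98 minutes = 1:38.

Final answer: 1:38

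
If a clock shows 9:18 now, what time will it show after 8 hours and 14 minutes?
Starting time: 9:18
Adding 14 minutes to 18 minutes: 18 + 14 = 32 minutes
Adding 8 hours: 9 + 8 = 17 - 12 = 5
Final time: 5:32

Final answer: 5:32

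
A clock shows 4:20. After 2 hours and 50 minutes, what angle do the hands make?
First find the time 2 hours and 50 minutes after 4:20.
Total minutes: 4 x 60 + 20 + 2 x 60 + 50 = 430.
430 mod 720 = 430 minutes = 7:10.
Now compute the angle at 7:10:
Hour hand: 7 x 30 + 10 x 0.5 = 215 degrees
Minute hand: 10 x 6 = 60 degrees
Difference: |215 - 60| = 155 degrees
The angle is 155 degrees

Final answer: 155 degrees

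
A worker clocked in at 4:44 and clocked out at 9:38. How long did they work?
From 4:44 to 9:38:
(9 x 60 + 38) - (4 x 60 + 44) = 578 - 284 = 294 minutes
= 4 hours and 54 minutes

Final answer: 4 hours and 54 minutes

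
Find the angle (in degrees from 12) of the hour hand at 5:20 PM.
The hour hand moves 30 degrees per hour and 0.5 degrees per minute.
At 5:20: (5) x 30 + 20 x 0.5 = 150 + 10 = 160 degrees

Final answer: 160 degrees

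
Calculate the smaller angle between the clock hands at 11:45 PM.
Hour hand position: 11 x 30 + 45 x 0.5 = 352.5 degrees
Minute hand position: 45 x 6 = 270 degrees
Difference: |352.5 - 270| = 82.5 degrees
The angle between the hands is 82.5 degrees

Final answer: 82.5 degrees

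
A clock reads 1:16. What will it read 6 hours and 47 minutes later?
Starting time: 1:16
Adding 47 minutes to 16 minutes: 16 + 47 = 63 minutes = 1 hour and 3 minutes
Adding 6 hours: 1 + 6 + 1 (carry) = 8
Final time: 8:03

Final answer: 8:03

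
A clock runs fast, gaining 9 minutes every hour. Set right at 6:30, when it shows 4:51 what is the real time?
For every 60 true minutes, the faulty clock advances 69 minutes, so 1 faulty-clock minute corresponds to 60/69 true minutes.
From 6:30 to 4:51 on the faulty dial is 621 minutes.
True elapsed: 621 x 60/69 = 540 minutes = 9 hours.
True time: 6:30 + 9 hours = 3:30.

Final answer: 3:30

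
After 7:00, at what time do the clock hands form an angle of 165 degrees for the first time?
At t minutes past 7:00, the hour hand is at 30 x 7 + 0.5t degrees and the minute hand is at 6t degrees.
The smaller angle between them is 165 degrees when |30H - 5.5t| = 165 or |30H - 5.5t| = 195.
With H = 7, solve 30 x 7 - 5.5t = +/- target for each target:
  t = (30 x 7 - 165) / 5.5 = 8.18
  t = (30 x 7 + 165) / 5.5 = 68.18 (outside (0, 60))
  t = (30 x 7 - 195) / 5.5 = 2.73
  t = (30 x 7 + 195) / 5.5 = 73.64 (outside (0, 60))
Valid solutions in (0, 60): {2.73, 8.18} minutes.
The first occurrence is t = 2.73 minutes.
The hands form a 165-degree angle at 2.73 minutes past 7:00.

Final answer: 2.73 minutes past 7:00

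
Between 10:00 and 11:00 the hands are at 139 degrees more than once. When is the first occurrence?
At t minutes past 10:00, the hour hand is at 30 x 10 + 0.5t degrees and the minute hand is at 6t degrees.
The smaller angle between them is 139 degrees when |30H - 5.5t| = 139 or |30H - 5.5t| = 221.
With H = 10, solve 30 x 10 - 5.5t = +/- target for each target:
  t = (30 x 10 - 139) / 5.5 = 29.27
  t = (30 x 10 + 139) / 5.5 = 79.82 (outside (0, 60))
  t = (30 x 10 - 221) / 5.5 = 14.36
  t = (30 x 10 + 221) / 5.5 = 94.73 (outside (0, 60))
Valid solutions in (0, 60): {14.36, 29.27} minutes.
The first occurrence is t = 14.36 minutes.
The hands form a 139-degree angle at 14.36 minutes past 10:00.

Final answer: 14.36 minutes past 10:00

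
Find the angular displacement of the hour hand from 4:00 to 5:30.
The hour hand moves 0.5 degrees per minute.
Time elapsed: 5:30 - 4:00 = 90 minutes
Angular displacement: 90 x 0.5 = 45 degrees

Final answer: 45 degrees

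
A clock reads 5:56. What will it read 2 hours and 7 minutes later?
Starting time: 5:56
Adding 7 minutes to 56 minutes: 56 + 7 = 63 minutes = 1 hour and 3 minutes
Adding 2 hours: 5 + 2 + 1 (carry) = 8
Final time: 8:03

Final answer: 8:03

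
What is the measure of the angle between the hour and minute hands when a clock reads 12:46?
Hour hand position: 0 x 30 + 46 x 0.5 = 23 degrees
Minute hand position: 46 x 6 = 276 degrees
Difference: |23 - 276| = 253 degrees
Since 253 > 180, the smaller angle is 360 - 253 = 107 degrees

Final answer: 107 degrees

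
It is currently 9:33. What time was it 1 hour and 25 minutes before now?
Starting time: 9:33 = 573 total minutes past 12:00
Subtracting: 1 hour and 25 minutes = 85 minutes
573 - 85 = 488 minutes
= 8 hours and 8 minutes past 12:00 = 8:08

Final answer: 8:08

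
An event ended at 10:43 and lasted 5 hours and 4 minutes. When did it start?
Starting time: 10:43 = 643 total minutes past 12:00
Subtracting: 5 hours and 4 minutes = 304 minutes
643 - 304 = 339 minutes
= 5 hours and 39 minutes past 12:00 = 5:39

Final answer: 5:39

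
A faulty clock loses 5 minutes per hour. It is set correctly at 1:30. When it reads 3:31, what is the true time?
For every 60 true minutes, the faulty clock advances 55 minutes, so 1 faulty-clock minute corresponds to 60/55 true minutes.
From 1:30 to 3:31 on the faulty dial is 121 minutes.
True elapsed: 121 x 60/55 = 132 minutes = 2 hours and 12 minutes.
True time: 1:30 + 2 hours and 12 minutes = 3:42.

Final answer: 3:42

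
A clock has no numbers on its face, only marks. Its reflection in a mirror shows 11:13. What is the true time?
Reflection across the vertical (12-6) axis maps a hand at angle A degrees to (360 - A) degrees, which sends a reading of T minutes past 12:00 to (720 - T) minutes past 12:00.
Mirror reads 11:13 = 673 minutes past 12:00.
Actual time: (720 - 673) mod 720 = 47 minutes = 12:47.

Final answer: 12:47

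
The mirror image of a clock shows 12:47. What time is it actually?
Reflection across the vertical (12-6) axis maps a hand at angle A degrees to (360 - A) degrees, which sends a reading of T minutes past 12:00 to (720 - T) minutes past 12:00.
Mirror reads 12:47 = 47 minutes past 12:00.
Actual time: (720 - 47) mod 720 = 673 minutes = 11:13.

Final answer: 11:13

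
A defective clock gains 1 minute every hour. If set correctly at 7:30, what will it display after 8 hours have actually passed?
For every 60 true minutes, the faulty clock advances 60 + 1 = 61 minutes.
True elapsed: 8 hours = 480 minutes.
Faulty clock advances: 480 x 61/60 = 488 minutes (drift: 8 minutes ahead).
Shown time: 7:30 + 488 minutes = 3:38.

Final answer: 3:38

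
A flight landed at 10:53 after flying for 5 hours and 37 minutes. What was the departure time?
Starting time: 10:53 = 653 total minutes past 12:00
Subtracting: 5 hours and 37 minutes = 337 minutes
653 - 337 = 316 minutes
= 5 hours and 16 minutes past 12:00 = 5:16

Final answer: 5:16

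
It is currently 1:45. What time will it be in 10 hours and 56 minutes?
Starting time: 1:45
Adding 56 minutes to 45 minutes: 45 + 56 = 101 minutes = 1 hour and 41 minutes
Adding 10 hours: 1 + 10 + 1 (carry) = 12
Final time: 12:41

Final answer: 12:41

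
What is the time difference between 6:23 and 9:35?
From 6:23 to 9:35:
(9 x 60 + 35) - (6 x 60 + 23) = 575 - 383 = 192 minutes
= 3 hours and 12 minutes

Final answer: 3 hours and 12 minutes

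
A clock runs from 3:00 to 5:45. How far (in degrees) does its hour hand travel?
The hour hand moves 0.5 degrees per minute.
Time elapsed: 5:45 - 3:00 = 165 minutes
Angular displacement: 165 x 0.5 = 82.5 degrees

Final answer: 82.5 degrees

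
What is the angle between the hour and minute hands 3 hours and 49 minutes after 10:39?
First find the time 3 hours and 49 minutes after 10:39.
Total minutes: 10 x 60 + 39 + 3 x 60 + 49 = 868.
868 mod 720 = 148 minutes = 2:28.
Now compute the angle at 2:28:
Hour hand: 2 x 30 + 28 x 0.5 = 74 degrees
Minute hand: 28 x 6 = 168 degrees
Difference: |74 - 168| = 94 degrees
The angle is 94 degrees

Final answer: 94 degrees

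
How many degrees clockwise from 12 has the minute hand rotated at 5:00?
The minute hand moves 6 degrees per minute.
At 5:00: 0 x 6 = 0 degrees

Final answer: 0 degrees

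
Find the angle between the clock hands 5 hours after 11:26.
First find the time 5 hours after 11:26.
Total minutes: 11 x 60 + 26 + 5 x 60 + 0 = 986.
986 mod 720 = 266 minutes = 4:26.
Now compute the angle at 4:26:
Hour hand: 4 x 30 + 26 x 0.5 = 133 degrees
Minute hand: 26 x 6 = 156 degrees
Difference: |133 - 156| = 23 degrees
The angle is 23 degrees

Final answer: 23 degrees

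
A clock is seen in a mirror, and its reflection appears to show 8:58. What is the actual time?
Reflection across the vertical (12-6) axis maps a hand at angle A degrees to (360 - A) degrees, which sends a reading of T minutes past 12:00 to (720 - T) minutes past 12:00.
Mirror reads 8:58 = 538 minutes past 12:00.
Actual time: (720 - 538) mod 720 = 182 minutes = 3:02.

Final answer: 3:02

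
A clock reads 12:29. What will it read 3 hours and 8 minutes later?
Starting time: 12:29
Adding 8 minutes to 29 minutes: 29 + 8 = 37 minutes
Adding 3 hours: 12 + 3 = 15 - 12 = 3
Final time: 3:37

Final answer: 3:37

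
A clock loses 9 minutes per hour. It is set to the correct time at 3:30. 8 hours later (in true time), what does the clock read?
For every 60 true minutes, the faulty clock advances 60 - 9 = 51 minutes.
True elapsed: 8 hours = 480 minutes.
Faulty clock advances: 480 x 51/60 = 408 minutes (drift: 72 minutes behind).
Shown time: 3:30 + 408 minutes = 10:18.

Final answer: 10:18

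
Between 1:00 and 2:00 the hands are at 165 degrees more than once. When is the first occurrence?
At t minutes past 1:00, the hour hand is at 30 x 1 + 0.5t degrees and the minute hand is at 6t degrees.
The smaller angle between them is 165 degrees when |30H - 5.5t| = 165 or |30H - 5.5t| = 195.
With H = 1, solve 30 x 1 - 5.5t = +/- target for each target:
  t = (30 x 1 - 165) / 5.5 = -24.55 (outside (0, 60))
  t = (30 x 1 + 165) / 5.5 = 35.45
  t = (30 x 1 - 195) / 5.5 = -30 (outside (0, 60))
  t = (30 x 1 + 195) / 5.5 = 40.91
Valid solutions in (0, 60): {35.45, 40.91} minutes.
The first occurrence is t = 35.45 minutes.
The hands form a 165-degree angle at 35.45 minutes past 1:00.

Final answer: 35.45 minutes past 1:00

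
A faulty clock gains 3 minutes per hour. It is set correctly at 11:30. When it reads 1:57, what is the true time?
For every 60 true minutes, the faulty clock advances 63 minutes, so 1 faulty-clock minute corresponds to 60/63 true minutes.
From 11:30 to 1:57 on the faulty dial is 147 minutes.
True elapsed: 147 x 60/63 = 140 minutes = 2 hours and 20 minutes.
True time: 11:30 + 2 hours and 20 minutes = 1:50.

Final answer: 1:50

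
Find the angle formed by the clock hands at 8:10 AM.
Hour hand position: 8 x 30 + 10 x 0.5 = 245 degrees
Minute hand position: 10 x 6 = 60 degrees
Difference: |245 - 60| = 185 degrees
Since 185 > 180, the smaller angle is 360 - 185 = 175 degrees

Final answer: 175 degrees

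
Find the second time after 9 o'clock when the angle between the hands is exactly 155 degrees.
At t minutes past 9:00, the hour hand is at 30 x 9 + 0.5t degrees and the minute hand is at 6t degrees.
The smaller angle between them is 155 degrees when |30H - 5.5t| = 155 or |30H - 5.5t| = 205.
With H = 9, solve 30 x 9 - 5.5t = +/- target for each target:
  t = (30 x 9 - 155) / 5.5 = 20.91
  t = (30 x 9 + 155) / 5.5 = 77.27 (outside (0, 60))
  t = (30 x 9 - 205) / 5.5 = 11.82
  t = (30 x 9 + 205) / 5.5 = 86.36 (outside (0, 60))
Valid solutions in (0, 60): {11.82, 20.91} minutes.
The second occurrence is t = 20.91 minutes.
The hands form a 155-degree angle at 20.91 minutes past 9:00.

Final answer: 20.91 minutes past 9:00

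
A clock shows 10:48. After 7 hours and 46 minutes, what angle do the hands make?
First find the time 7 hours and 46 minutes after 10:48.
Total minutes: 10 x 60 + 48 + 7 x 60 + 46 = 1114.
1114 mod 720 = 394 minutes = 6:34.
Now compute the angle at 6:34:
Hour hand: 6 x 30 + 34 x 0.5 = 197 degrees
Minute hand: 34 x 6 = 204 degrees
Difference: |197 - 204| = 7 degrees
The angle is 7 degrees

Final answer: 7 degrees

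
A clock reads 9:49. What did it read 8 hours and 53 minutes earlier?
Starting time: 9:49 = 589 total minutes past 12:00
Subtracting: 8 hours and 53 minutes = 533 minutes
589 - 533 = 56 minutes
= 56 minutes past 12:00 = 12:56

Final answer: 12:56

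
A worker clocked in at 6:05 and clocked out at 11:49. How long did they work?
From 6:05 to 11:49:
(11 x 60 + 49) - (6 x 60 + 5) = 709 - 365 = 344 minutes
= 5 hours and 44 minutes

Final answer: 5 hours and 44 minutes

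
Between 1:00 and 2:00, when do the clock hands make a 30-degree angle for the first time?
At t minutes past 1:00, the hour hand is at 30 x 1 + 0.5t degrees and the minute hand is at 6t degrees.
The smaller angle between them is 30 degrees when |30H - 5.5t| = 30 or |30H - 5.5t| = 330.
With H = 1, solve 30 x 1 - 5.5t = +/- target for each target:
  t = (30 x 1 - 30) / 5.5 = 0 (outside (0, 60))
  t = (30 x 1 + 30) / 5.5 = 10.91
  t = (30 x 1 - 330) / 5.5 = -54.55 (outside (0, 60))
  t = (30 x 1 + 330) / 5.5 = 65.45 (outside (0, 60))
Valid solutions in (0, 60): {10.91} minutes.
The first occurrence is t = 10.91 minutes.
The hands form a 30-degree angle at 10.91 minutes past 1:00.

Final answer: 10.91 minutes past 1:00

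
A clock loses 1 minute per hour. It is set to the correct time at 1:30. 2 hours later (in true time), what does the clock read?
For every 60 true minutes, the faulty clock advances 60 - 1 = 59 minutes.
True elapsed: 2 hours = 120 minutes.
Faulty clock advances: 120 x 59/60 = 118 minutes (drift: 2 minutes behind).
Shown time: 1:30 + 118 minutes = 3:28.

Final answer: 3:28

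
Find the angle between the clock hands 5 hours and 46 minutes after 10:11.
First find the time 5 hours and 46 minutes after 10:11.
Total minutes: 10 x 60 + 11 + 5 x 60 + 46 = 957.
957 mod 720 = 237 minutes = 3:57.
Now compute the angle at 3:57:
Hour hand: 3 x 30 + 57 x 0.5 = 118.5 degrees
Minute hand: 57 x 6 = 342 degrees
Difference: |118.5 - 342| = 223.5 degrees
Smaller angle: 360 - 223.5 = 136.5 degrees

Final answer: 136.5 degrees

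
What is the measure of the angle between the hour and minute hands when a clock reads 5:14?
Hour hand position: 5 x 30 + 14 x 0.5 = 157 degrees
Minute hand position: 14 x 6 = 84 degrees
Difference: |157 - 84| = 73 degrees
The angle between the hands is 73 degrees

Final answer: 73 degrees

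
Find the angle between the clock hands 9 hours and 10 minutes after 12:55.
First find the time 9 hours and 10 minutes after 12:55.
Total minutes: 12 x 60 + 55 + 9 x 60 + 10 = 1325.
1325 mod 720 = 605 minutes = 10:05.
Now compute the angle at 10:05:
Hour hand: 10 x 30 + 5 x 0.5 = 302.5 degrees
Minute hand: 5 x 6 = 30 degrees
Difference: |302.5 - 30| = 272.5 degrees
Smaller angle: 360 - 272.5 = 87.5 degrees

Final answer: 87.5 degrees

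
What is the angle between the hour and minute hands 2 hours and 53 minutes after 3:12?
First find the time 2 hours and 53 minutes after 3:12.
Total minutes: 3 x 60 + 12 + 2 x 60 + 53 = 365.
365 mod 720 = 365 minutes = 6:05.
Now compute the angle at 6:05:
Hour hand: 6 x 30 + 5 x 0.5 = 182.5 degrees
Minute hand: 5 x 6 = 30 degrees
Difference: |182.5 - 30| = 152.5 degrees
The angle is 152.5 degrees

Final answer: 152.5 degrees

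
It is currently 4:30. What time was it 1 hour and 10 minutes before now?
Starting time: 4:30 = 270 total minutes past 12:00
Subtracting: 1 hour and 10 minutes = 70 minutes
270 - 70 = 200 minutes
= 3 hours and 20 minutes past 12:00 = 3:20

Final answer: 3:20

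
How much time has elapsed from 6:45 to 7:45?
From 6:45 to 7:45:
(7 x 60 + 45) - (6 x 60 + 45) = 465 - 405 = 60 minutes
= 1 hour

Final answer: 1 hour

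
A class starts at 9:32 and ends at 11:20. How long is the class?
From 9:32 to 11:20:
(11 x 60 + 20) - (9 x 60 + 32) = 680 - 572 = 108 minutes
= 1 hour and 48 minutes

Final answer: 1 hour and 48 minutes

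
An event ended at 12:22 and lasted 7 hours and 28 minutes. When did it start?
Starting time: 12:22 = 22 total minutes past 12:00
Subtracting: 7 hours and 28 minutes = 448 minutes
22 - 448 = -426 (negative, add 12 hours = 720) = 294 minutes
= 4 hours and 54 minutes past 12:00 = 4:54

Final answer: 4:54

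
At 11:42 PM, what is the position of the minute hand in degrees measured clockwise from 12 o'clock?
The minute hand moves 6 degrees per minute.
At 11:42: 42 x 6 = 252 degrees

Final answer: 252 degrees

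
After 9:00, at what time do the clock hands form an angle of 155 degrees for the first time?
At t minutes past 9:00, the hour hand is at 30 x 9 + 0.5t degrees and the minute hand is at 6t degrees.
The smaller angle between them is 155 degrees when |30H - 5.5t| = 155 or |30H - 5.5t| = 205.
With H = 9, solve 30 x 9 - 5.5t = +/- target for each target:
  t = (30 x 9 - 155) / 5.5 = 20.91
  t = (30 x 9 + 155) / 5.5 = 77.27 (outside (0, 60))
  t = (30 x 9 - 205) / 5.5 = 11.82
  t = (30 x 9 + 205) / 5.5 = 86.36 (outside (0, 60))
Valid solutions in (0, 60): {11.82, 20.91} minutes.
The first occurrence is t = 11.82 minutes.
The hands form a 155-degree angle at 11.82 minutes past 9:00.

Final answer: 11.82 minutes past 9:00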